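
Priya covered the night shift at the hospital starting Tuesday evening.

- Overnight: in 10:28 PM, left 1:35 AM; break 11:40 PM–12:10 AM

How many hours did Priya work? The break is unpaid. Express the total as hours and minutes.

Overnight: 10:28 PM → midnight = 1 h 32 min; midnight → 1:35 AM = 1 h 35 min; span 3 h 7 min; less 30 min break → 2 h 37 min

2 h 37 min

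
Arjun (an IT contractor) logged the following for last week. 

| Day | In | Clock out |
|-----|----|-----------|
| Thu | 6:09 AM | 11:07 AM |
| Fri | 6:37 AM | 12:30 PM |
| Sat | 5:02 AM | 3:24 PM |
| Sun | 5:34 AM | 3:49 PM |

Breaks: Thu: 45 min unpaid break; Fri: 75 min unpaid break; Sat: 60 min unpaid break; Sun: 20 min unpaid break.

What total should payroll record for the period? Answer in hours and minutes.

28 h 8 min

Thu: 6:09 AM–11:07 AM = 4 h 58 min; less 45 min break → 4 h 13 min
Fri: 6:37 AM–12:30 PM = 5 h 53 min; less 75 min break → 4 h 38 min
Sat: 5:02 AM–3:24 PM = 10 h 22 min; less 60 min break → 9 h 22 min
Sun: 5:34 AM–3:49 PM = 10 h 15 min; less 20 min break → 9 h 55 min
Total: 4 h 13 min + 4 h 38 min + 9 h 22 min + 9 h 55 min = 28 h 8 min.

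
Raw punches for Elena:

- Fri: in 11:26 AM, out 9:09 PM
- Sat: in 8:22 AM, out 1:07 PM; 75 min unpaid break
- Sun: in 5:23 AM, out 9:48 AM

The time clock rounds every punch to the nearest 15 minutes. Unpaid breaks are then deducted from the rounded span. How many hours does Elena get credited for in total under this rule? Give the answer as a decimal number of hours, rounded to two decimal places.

Fri: in 11:26 AM→11:30 AM, out 9:09 PM→9:15 PM; 9 h 45 min
Sat: in 8:22 AM→8:15 AM, out 1:07 PM→1:00 PM; 4 h 45 min − 75 min = 3 h 30 min
Sun: in 5:23 AM→5:30 AM, out 9:48 AM→9:45 AM; 4 h 15 min
Total credited: 17 h 30 min.

17.50 hours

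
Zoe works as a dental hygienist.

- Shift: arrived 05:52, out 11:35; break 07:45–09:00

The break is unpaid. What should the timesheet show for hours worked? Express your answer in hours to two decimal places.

Shift: 05:52–11:35 = 5 h 43 min; less 75 min break → 4 h 28 min

4.47 hours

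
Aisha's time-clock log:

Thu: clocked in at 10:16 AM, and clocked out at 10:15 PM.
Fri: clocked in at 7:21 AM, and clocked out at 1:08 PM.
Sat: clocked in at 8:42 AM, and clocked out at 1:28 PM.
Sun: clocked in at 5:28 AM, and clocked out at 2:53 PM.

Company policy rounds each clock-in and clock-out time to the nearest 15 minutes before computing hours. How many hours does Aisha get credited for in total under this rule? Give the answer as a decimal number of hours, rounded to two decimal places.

Thu: in 10:16 AM→10:15 AM, out 10:15 PM→10:15 PM; 12 h 0 min
Fri: in 7:21 AM→7:15 AM, out 1:08 PM→1:15 PM; 6 h 0 min
Sat: in 8:42 AM→8:45 AM, out 1:28 PM→1:30 PM; 4 h 45 min
Sun: in 5:28 AM→5:30 AM, out 2:53 PM→3:00 PM; 9 h 30 min
Total credited: 32 h 15 min.

32.25 hours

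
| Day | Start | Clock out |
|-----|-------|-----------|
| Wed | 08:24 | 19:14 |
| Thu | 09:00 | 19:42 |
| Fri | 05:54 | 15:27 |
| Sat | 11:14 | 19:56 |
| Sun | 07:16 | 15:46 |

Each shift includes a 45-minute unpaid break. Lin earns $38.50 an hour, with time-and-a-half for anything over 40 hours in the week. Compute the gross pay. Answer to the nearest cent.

Wed: 08:24–19:14 = 10 h 50 min; less 45 min break → 10 h 5 min
Thu: 09:00–19:42 = 10 h 42 min; less 45 min break → 9 h 57 min
Fri: 05:54–15:27 = 9 h 33 min; less 45 min break → 8 h 48 min
Sat: 11:14–19:56 = 8 h 42 min; less 45 min break → 7 h 57 min
Sun: 07:16–15:46 = 8 h 30 min; less 45 min break → 7 h 45 min
Total worked: 44 h 32 min = 2672 min.
Regular 40 h 0 min = 2400 min at $38.50/h; overtime 4 h 32 min = 272 min at $57.75/h.
Pay = (2400 × $38.50 + 272 × $57.75) ÷ 60 = $1801.80.

$1801.80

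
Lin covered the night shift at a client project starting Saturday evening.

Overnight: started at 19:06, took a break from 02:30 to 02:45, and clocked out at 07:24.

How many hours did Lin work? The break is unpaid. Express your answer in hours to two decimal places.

12.05 hours

Overnight: 19:06 → midnight = 4 h 54 min; midnight → 07:24 = 7 h 24 min; span 12 h 18 min; less 15 min break → 12 h 3 min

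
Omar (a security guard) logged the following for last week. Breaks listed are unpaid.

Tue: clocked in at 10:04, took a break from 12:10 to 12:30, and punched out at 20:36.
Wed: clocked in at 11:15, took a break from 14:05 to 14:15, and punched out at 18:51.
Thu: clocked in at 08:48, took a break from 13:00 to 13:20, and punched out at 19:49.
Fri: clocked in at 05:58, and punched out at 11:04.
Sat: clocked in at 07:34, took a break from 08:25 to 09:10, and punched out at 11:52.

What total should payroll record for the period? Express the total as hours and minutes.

Tue: 10:04–20:36 = 10 h 32 min; less 20 min break → 10 h 12 min
Wed: 11:15–18:51 = 7 h 36 min; less 10 min break → 7 h 26 min
Thu: 08:48–19:49 = 11 h 1 min; less 20 min break → 10 h 41 min
Fri: 05:58–11:04 = 5 h 6 min
Sat: 07:34–11:52 = 4 h 18 min; less 45 min break → 3 h 33 min
Total: 10 h 12 min + 7 h 26 min + 10 h 41 min + 5 h 6 min + 3 h 33 min = 36 h 58 min.

36 h 58 min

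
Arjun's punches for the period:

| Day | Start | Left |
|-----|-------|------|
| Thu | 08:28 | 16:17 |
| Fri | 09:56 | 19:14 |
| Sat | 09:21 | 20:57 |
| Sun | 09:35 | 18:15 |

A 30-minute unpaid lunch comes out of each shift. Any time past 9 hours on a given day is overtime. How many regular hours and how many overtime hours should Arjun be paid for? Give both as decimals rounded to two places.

Thu: 08:28–16:17 = 7 h 49 min; less 30 min break → 7 h 19 min
Fri: 09:56–19:14 = 9 h 18 min; less 30 min break → 8 h 48 min
Sat: 09:21–20:57 = 11 h 36 min; less 30 min break → 11 h 6 min
Sun: 09:35–18:15 = 8 h 40 min; less 30 min break → 8 h 10 min
Thu reg 7 h 19 min / OT 0 h 0 min; Fri reg 8 h 48 min / OT 0 h 0 min; Sat reg 9 h 0 min / OT 2 h 6 min; Sun reg 8 h 10 min / OT 0 h 0 min.
Totals: regular 33 h 17 min, overtime 2 h 6 min.

Regular 33.28 hours, overtime 2.10 hours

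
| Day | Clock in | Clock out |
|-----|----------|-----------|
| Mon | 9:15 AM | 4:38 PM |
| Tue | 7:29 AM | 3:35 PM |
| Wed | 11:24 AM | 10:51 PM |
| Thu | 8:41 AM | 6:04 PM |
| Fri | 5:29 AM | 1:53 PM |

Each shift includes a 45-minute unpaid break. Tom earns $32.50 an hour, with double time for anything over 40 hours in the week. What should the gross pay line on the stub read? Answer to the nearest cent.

$1362.83

Mon: 9:15 AM–4:38 PM = 7 h 23 min; less 45 min break → 6 h 38 min
Tue: 7:29 AM–3:35 PM = 8 h 6 min; less 45 min break → 7 h 21 min
Wed: 11:24 AM–10:51 PM = 11 h 27 min; less 45 min break → 10 h 42 min
Thu: 8:41 AM–6:04 PM = 9 h 23 min; less 45 min break → 8 h 38 min
Fri: 5:29 AM–1:53 PM = 8 h 24 min; less 45 min break → 7 h 39 min
Total worked: 40 h 58 min = 2458 min.
Regular 40 h 0 min = 2400 min at $32.50/h; overtime 0 h 58 min = 58 min at $65.00/h.
Pay = (2400 × $32.50 + 58 × $65.00) ÷ 60 = $1362.83.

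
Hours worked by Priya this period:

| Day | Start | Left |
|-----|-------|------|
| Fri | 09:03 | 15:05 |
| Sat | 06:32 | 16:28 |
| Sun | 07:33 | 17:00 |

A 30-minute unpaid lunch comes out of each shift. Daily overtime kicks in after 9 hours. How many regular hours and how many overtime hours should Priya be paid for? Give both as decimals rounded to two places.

Fri: 09:03–15:05 = 6 h 2 min; less 30 min break → 5 h 32 min
Sat: 06:32–16:28 = 9 h 56 min; less 30 min break → 9 h 26 min
Sun: 07:33–17:00 = 9 h 27 min; less 30 min break → 8 h 57 min
Fri reg 5 h 32 min / OT 0 h 0 min; Sat reg 9 h 0 min / OT 0 h 26 min; Sun reg 8 h 57 min / OT 0 h 0 min.
Totals: regular 23 h 29 min, overtime 0 h 26 min.

Regular 23.48 hours, overtime 0.43 hours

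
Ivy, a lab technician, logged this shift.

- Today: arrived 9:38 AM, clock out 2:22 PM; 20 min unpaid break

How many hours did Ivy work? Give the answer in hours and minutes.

4 h 24 min

Today: 9:38 AM–2:22 PM = 4 h 44 min; less 20 min break → 4 h 24 min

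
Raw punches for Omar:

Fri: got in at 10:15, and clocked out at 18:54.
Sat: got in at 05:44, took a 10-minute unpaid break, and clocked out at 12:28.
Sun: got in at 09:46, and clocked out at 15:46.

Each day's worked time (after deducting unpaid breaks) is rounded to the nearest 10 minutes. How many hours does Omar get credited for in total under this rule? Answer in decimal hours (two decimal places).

21.17 hours

Fri: 10:15–18:54 = 8 h 39 min → rounds to 8 h 40 min
Sat: 05:44–12:28 = 6 h 44 min − 10 min = 6 h 34 min → rounds to 6 h 30 min
Sun: 09:46–15:46 = 6 h 0 min → rounds to 6 h 0 min
Total credited: 21 h 10 min.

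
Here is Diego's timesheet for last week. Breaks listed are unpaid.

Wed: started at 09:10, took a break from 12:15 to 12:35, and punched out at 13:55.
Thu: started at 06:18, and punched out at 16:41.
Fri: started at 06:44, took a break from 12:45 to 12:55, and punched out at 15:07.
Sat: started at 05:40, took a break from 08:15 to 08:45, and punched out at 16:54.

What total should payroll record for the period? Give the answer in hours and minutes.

Wed: 09:10–13:55 = 4 h 45 min; less 20 min break → 4 h 25 min
Thu: 06:18–16:41 = 10 h 23 min
Fri: 06:44–15:07 = 8 h 23 min; less 10 min break → 8 h 13 min
Sat: 05:40–16:54 = 11 h 14 min; less 30 min break → 10 h 44 min
Total: 4 h 25 min + 10 h 23 min + 8 h 13 min + 10 h 44 min = 33 h 45 min.

33 h 45 min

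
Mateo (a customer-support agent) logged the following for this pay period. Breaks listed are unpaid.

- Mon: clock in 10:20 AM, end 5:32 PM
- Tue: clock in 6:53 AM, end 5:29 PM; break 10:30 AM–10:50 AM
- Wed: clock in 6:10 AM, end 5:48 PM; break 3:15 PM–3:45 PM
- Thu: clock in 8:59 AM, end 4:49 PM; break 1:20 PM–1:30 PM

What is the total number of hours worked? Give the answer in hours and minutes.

Mon: 10:20 AM–5:32 PM = 7 h 12 min
Tue: 6:53 AM–5:29 PM = 10 h 36 min; less 20 min break → 10 h 16 min
Wed: 6:10 AM–5:48 PM = 11 h 38 min; less 30 min break → 11 h 8 min
Thu: 8:59 AM–4:49 PM = 7 h 50 min; less 10 min break → 7 h 40 min
Total: 7 h 12 min + 10 h 16 min + 11 h 8 min + 7 h 40 min = 36 h 16 min.

36 h 16 min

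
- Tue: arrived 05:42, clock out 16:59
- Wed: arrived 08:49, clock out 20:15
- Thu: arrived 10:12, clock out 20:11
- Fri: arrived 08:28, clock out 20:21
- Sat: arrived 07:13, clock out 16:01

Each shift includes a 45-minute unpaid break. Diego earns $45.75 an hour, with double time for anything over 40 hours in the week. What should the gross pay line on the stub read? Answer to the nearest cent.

Tue: 05:42–16:59 = 11 h 17 min; less 45 min break → 10 h 32 min
Wed: 08:49–20:15 = 11 h 26 min; less 45 min break → 10 h 41 min
Thu: 10:12–20:11 = 9 h 59 min; less 45 min break → 9 h 14 min
Fri: 08:28–20:21 = 11 h 53 min; less 45 min break → 11 h 8 min
Sat: 07:13–16:01 = 8 h 48 min; less 45 min break → 8 h 3 min
Total worked: 49 h 38 min = 2978 min.
Regular 40 h 0 min = 2400 min at $45.75/h; overtime 9 h 38 min = 578 min at $91.50/h.
Pay = (2400 × $45.75 + 578 × $91.50) ÷ 60 = $2711.45.

$2711.45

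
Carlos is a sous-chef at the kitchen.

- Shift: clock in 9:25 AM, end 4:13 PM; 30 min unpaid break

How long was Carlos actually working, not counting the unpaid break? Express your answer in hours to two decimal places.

Shift: 9:25 AM–4:13 PM = 6 h 48 min; less 30 min break → 6 h 18 min

6.30 hours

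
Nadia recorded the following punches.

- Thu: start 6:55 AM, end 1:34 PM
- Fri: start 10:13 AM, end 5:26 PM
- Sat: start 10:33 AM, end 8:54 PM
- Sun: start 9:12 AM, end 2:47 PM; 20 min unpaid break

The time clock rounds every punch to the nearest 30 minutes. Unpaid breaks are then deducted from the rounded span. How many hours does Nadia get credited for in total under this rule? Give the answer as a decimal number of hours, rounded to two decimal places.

Thu: in 6:55 AM→7:00 AM, out 1:34 PM→1:30 PM; 6 h 30 min
Fri: in 10:13 AM→10:00 AM, out 5:26 PM→5:30 PM; 7 h 30 min
Sat: in 10:33 AM→10:30 AM, out 8:54 PM→9:00 PM; 10 h 30 min
Sun: in 9:12 AM→9:00 AM, out 2:47 PM→3:00 PM; 6 h 0 min − 20 min = 5 h 40 min
Total credited: 30 h 10 min.

30.17 hours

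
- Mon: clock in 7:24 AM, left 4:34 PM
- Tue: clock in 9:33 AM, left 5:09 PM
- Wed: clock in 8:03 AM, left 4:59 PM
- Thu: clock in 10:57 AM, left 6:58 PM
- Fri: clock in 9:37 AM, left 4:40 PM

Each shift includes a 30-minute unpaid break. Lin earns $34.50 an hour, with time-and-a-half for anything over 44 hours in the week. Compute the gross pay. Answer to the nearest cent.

$1320.20

Mon: 7:24 AM–4:34 PM = 9 h 10 min; less 30 min break → 8 h 40 min
Tue: 9:33 AM–5:09 PM = 7 h 36 min; less 30 min break → 7 h 6 min
Wed: 8:03 AM–4:59 PM = 8 h 56 min; less 30 min break → 8 h 26 min
Thu: 10:57 AM–6:58 PM = 8 h 1 min; less 30 min break → 7 h 31 min
Fri: 9:37 AM–4:40 PM = 7 h 3 min; less 30 min break → 6 h 33 min
Total worked: 38 h 16 min = 2296 min.
Regular 38 h 16 min = 2296 min at $34.50/h; overtime 0 h 0 min = 0 min at $51.75/h.
Pay = (2296 × $34.50 + 0 × $51.75) ÷ 60 = $1320.20.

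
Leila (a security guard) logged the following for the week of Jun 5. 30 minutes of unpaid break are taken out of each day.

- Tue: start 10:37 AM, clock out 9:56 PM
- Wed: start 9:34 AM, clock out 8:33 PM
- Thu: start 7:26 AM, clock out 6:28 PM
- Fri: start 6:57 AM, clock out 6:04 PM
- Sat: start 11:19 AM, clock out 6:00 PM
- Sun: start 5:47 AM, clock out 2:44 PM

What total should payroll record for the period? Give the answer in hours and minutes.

Tue: 10:37 AM–9:56 PM = 11 h 19 min; less 30 min break → 10 h 49 min
Wed: 9:34 AM–8:33 PM = 10 h 59 min; less 30 min break → 10 h 29 min
Thu: 7:26 AM–6:28 PM = 11 h 2 min; less 30 min break → 10 h 32 min
Fri: 6:57 AM–6:04 PM = 11 h 7 min; less 30 min break → 10 h 37 min
Sat: 11:19 AM–6:00 PM = 6 h 41 min; less 30 min break → 6 h 11 min
Sun: 5:47 AM–2:44 PM = 8 h 57 min; less 30 min break → 8 h 27 min
Total: 10 h 49 min + 10 h 29 min + 10 h 32 min + 10 h 37 min + 6 h 11 min + 8 h 27 min = 57 h 5 min.

57 h 5 min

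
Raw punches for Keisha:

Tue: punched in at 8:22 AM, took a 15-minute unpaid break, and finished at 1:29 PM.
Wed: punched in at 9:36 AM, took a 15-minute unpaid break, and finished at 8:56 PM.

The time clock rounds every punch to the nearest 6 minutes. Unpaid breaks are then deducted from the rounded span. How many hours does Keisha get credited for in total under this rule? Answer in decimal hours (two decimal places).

15.90 hours

Tue: in 8:22 AM→8:24 AM, out 1:29 PM→1:30 PM; 5 h 6 min − 15 min = 4 h 51 min
Wed: in 9:36 AM→9:36 AM, out 8:56 PM→8:54 PM; 11 h 18 min − 15 min = 11 h 3 min
Total credited: 15 h 54 min.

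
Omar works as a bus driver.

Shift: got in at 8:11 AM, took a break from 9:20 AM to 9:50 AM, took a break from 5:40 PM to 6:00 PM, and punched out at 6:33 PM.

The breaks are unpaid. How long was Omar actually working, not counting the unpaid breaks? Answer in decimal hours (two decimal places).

Shift: 8:11 AM–6:33 PM = 10 h 22 min; less 50 min break → 9 h 32 min

9.53 hours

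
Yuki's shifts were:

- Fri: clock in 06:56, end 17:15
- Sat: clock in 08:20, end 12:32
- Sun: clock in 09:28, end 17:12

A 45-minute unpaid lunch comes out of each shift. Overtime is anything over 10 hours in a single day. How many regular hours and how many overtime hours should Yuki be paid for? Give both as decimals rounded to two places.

Fri: 06:56–17:15 = 10 h 19 min; less 45 min break → 9 h 34 min
Sat: 08:20–12:32 = 4 h 12 min; less 45 min break → 3 h 27 min
Sun: 09:28–17:12 = 7 h 44 min; less 45 min break → 6 h 59 min
Fri reg 9 h 34 min / OT 0 h 0 min; Sat reg 3 h 27 min / OT 0 h 0 min; Sun reg 6 h 59 min / OT 0 h 0 min.
Totals: regular 20 h 0 min, overtime 0 h 0 min.

Regular 20.00 hours, overtime 0.00 hours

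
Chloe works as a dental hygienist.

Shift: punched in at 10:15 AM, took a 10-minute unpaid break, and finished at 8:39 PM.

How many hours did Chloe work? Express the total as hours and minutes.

Shift: 10:15 AM–8:39 PM = 10 h 24 min; less 10 min break → 10 h 14 min

10 h 14 min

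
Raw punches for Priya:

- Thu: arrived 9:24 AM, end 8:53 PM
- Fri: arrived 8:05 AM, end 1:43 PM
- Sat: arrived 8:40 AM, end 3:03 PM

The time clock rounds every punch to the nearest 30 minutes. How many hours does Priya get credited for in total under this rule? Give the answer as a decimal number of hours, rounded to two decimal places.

Thu: in 9:24 AM→9:30 AM, out 8:53 PM→9:00 PM; 11 h 30 min
Fri: in 8:05 AM→8:00 AM, out 1:43 PM→1:30 PM; 5 h 30 min
Sat: in 8:40 AM→8:30 AM, out 3:03 PM→3:00 PM; 6 h 30 min
Total credited: 23 h 30 min.

23.50 hours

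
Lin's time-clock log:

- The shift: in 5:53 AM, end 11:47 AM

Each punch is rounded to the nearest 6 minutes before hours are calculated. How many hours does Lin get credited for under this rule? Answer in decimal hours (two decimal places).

5.90 hours

The shift: in 5:53 AM→5:54 AM, out 11:47 AM→11:48 AM; 5 h 54 min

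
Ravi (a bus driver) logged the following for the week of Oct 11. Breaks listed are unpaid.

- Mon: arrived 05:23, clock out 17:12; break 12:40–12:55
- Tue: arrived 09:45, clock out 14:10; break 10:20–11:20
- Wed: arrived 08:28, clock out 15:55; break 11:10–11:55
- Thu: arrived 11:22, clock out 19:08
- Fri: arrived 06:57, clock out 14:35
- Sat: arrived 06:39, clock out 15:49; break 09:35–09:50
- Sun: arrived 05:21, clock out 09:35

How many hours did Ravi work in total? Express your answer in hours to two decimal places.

Mon: 05:23–17:12 = 11 h 49 min; less 15 min break → 11 h 34 min
Tue: 09:45–14:10 = 4 h 25 min; less 60 min break → 3 h 25 min
Wed: 08:28–15:55 = 7 h 27 min; less 45 min break → 6 h 42 min
Thu: 11:22–19:08 = 7 h 46 min
Fri: 06:57–14:35 = 7 h 38 min
Sat: 06:39–15:49 = 9 h 10 min; less 15 min break → 8 h 55 min
Sun: 05:21–09:35 = 4 h 14 min
Total: 11 h 34 min + 3 h 25 min + 6 h 42 min + 7 h 46 min + 7 h 38 min + 8 h 55 min + 4 h 14 min = 50 h 14 min.

50.23 hours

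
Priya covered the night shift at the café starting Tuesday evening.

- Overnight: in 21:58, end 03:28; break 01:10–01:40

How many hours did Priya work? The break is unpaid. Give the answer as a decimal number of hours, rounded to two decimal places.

Overnight: 21:58 → midnight = 2 h 2 min; midnight → 03:28 = 3 h 28 min; span 5 h 30 min; less 30 min break → 5 h 0 min

5.00 hours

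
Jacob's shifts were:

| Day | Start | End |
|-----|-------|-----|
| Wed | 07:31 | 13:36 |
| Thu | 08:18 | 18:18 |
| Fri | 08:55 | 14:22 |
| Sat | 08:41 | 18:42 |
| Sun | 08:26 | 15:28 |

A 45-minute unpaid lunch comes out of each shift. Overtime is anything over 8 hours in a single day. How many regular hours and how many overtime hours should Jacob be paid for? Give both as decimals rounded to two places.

Regular 32.32 hours, overtime 2.52 hours

Wed: 07:31–13:36 = 6 h 5 min; less 45 min break → 5 h 20 min
Thu: 08:18–18:18 = 10 h 0 min; less 45 min break → 9 h 15 min
Fri: 08:55–14:22 = 5 h 27 min; less 45 min break → 4 h 42 min
Sat: 08:41–18:42 = 10 h 1 min; less 45 min break → 9 h 16 min
Sun: 08:26–15:28 = 7 h 2 min; less 45 min break → 6 h 17 min
Wed reg 5 h 20 min / OT 0 h 0 min; Thu reg 8 h 0 min / OT 1 h 15 min; Fri reg 4 h 42 min / OT 0 h 0 min; Sat reg 8 h 0 min / OT 1 h 16 min; Sun reg 6 h 17 min / OT 0 h 0 min.
Totals: regular 32 h 19 min, overtime 2 h 31 min.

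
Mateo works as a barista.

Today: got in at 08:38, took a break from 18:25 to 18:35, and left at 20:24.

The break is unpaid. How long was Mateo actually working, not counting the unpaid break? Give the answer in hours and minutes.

11 h 36 min

Today: 08:38–20:24 = 11 h 46 min; less 10 min break → 11 h 36 min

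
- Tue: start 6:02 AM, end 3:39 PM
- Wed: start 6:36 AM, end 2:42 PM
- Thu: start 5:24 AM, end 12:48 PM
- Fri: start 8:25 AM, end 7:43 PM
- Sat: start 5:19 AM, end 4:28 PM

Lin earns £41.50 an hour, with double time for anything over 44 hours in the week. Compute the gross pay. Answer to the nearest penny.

Tue: 6:02 AM–3:39 PM = 9 h 37 min
Wed: 6:36 AM–2:42 PM = 8 h 6 min
Thu: 5:24 AM–12:48 PM = 7 h 24 min
Fri: 8:25 AM–7:43 PM = 11 h 18 min
Sat: 5:19 AM–4:28 PM = 11 h 9 min
Total worked: 47 h 34 min = 2854 min.
Regular 44 h 0 min = 2640 min at £41.50/h; overtime 3 h 34 min = 214 min at £83.00/h.
Pay = (2640 × £41.50 + 214 × £83.00) ÷ 60 = £2122.03.

£2122.03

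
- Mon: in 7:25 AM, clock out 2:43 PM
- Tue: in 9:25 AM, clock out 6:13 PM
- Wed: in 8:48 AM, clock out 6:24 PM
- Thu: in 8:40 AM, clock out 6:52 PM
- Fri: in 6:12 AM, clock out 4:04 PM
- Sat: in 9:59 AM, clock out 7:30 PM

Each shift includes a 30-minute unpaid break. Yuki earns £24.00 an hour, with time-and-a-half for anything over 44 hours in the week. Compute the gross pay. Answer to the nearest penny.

£1354.20

Mon: 7:25 AM–2:43 PM = 7 h 18 min; less 30 min break → 6 h 48 min
Tue: 9:25 AM–6:13 PM = 8 h 48 min; less 30 min break → 8 h 18 min
Wed: 8:48 AM–6:24 PM = 9 h 36 min; less 30 min break → 9 h 6 min
Thu: 8:40 AM–6:52 PM = 10 h 12 min; less 30 min break → 9 h 42 min
Fri: 6:12 AM–4:04 PM = 9 h 52 min; less 30 min break → 9 h 22 min
Sat: 9:59 AM–7:30 PM = 9 h 31 min; less 30 min break → 9 h 1 min
Total worked: 52 h 17 min = 3137 min.
Regular 44 h 0 min = 2640 min at £24.00/h; overtime 8 h 17 min = 497 min at £36.00/h.
Pay = (2640 × £24.00 + 497 × £36.00) ÷ 60 = £1354.20.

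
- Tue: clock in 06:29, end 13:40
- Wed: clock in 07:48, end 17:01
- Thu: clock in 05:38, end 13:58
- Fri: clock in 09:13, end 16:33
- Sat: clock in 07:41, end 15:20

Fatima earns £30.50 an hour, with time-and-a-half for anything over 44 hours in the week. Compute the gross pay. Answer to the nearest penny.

Tue: 06:29–13:40 = 7 h 11 min
Wed: 07:48–17:01 = 9 h 13 min
Thu: 05:38–13:58 = 8 h 20 min
Fri: 09:13–16:33 = 7 h 20 min
Sat: 07:41–15:20 = 7 h 39 min
Total worked: 39 h 43 min = 2383 min.
Regular 39 h 43 min = 2383 min at £30.50/h; overtime 0 h 0 min = 0 min at £45.75/h.
Pay = (2383 × £30.50 + 0 × £45.75) ÷ 60 = £1211.36.

£1211.36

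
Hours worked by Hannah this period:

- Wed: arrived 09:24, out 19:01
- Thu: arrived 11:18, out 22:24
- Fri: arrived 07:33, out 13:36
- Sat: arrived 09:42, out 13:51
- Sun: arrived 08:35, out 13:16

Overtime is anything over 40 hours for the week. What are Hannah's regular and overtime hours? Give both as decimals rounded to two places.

Regular 35.60 hours, overtime 0.00 hours

Wed: 09:24–19:01 = 9 h 37 min
Thu: 11:18–22:24 = 11 h 6 min
Fri: 07:33–13:36 = 6 h 3 min
Sat: 09:42–13:51 = 4 h 9 min
Sun: 08:35–13:16 = 4 h 41 min
Total worked: 35 h 36 min = 35.60 h.
Threshold 40 h → overtime 0 h 0 min, regular 35 h 36 min.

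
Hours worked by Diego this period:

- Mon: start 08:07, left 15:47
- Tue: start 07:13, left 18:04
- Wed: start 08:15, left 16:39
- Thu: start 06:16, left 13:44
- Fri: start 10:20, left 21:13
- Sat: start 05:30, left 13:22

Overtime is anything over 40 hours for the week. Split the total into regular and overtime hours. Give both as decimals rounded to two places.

Mon: 08:07–15:47 = 7 h 40 min
Tue: 07:13–18:04 = 10 h 51 min
Wed: 08:15–16:39 = 8 h 24 min
Thu: 06:16–13:44 = 7 h 28 min
Fri: 10:20–21:13 = 10 h 53 min
Sat: 05:30–13:22 = 7 h 52 min
Total worked: 53 h 8 min = 53.13 h.
Threshold 40 h → overtime 13 h 8 min, regular 40 h 0 min.

Regular 40.00 hours, overtime 13.13 hours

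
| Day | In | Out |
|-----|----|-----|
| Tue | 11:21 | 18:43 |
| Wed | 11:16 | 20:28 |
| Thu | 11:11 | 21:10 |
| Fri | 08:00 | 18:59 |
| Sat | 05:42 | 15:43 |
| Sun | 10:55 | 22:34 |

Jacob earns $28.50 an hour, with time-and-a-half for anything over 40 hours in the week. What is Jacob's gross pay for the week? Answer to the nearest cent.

$1960.80

Tue: 11:21–18:43 = 7 h 22 min
Wed: 11:16–20:28 = 9 h 12 min
Thu: 11:11–21:10 = 9 h 59 min
Fri: 08:00–18:59 = 10 h 59 min
Sat: 05:42–15:43 = 10 h 1 min
Sun: 10:55–22:34 = 11 h 39 min
Total worked: 59 h 12 min = 3552 min.
Regular 40 h 0 min = 2400 min at $28.50/h; overtime 19 h 12 min = 1152 min at $42.75/h.
Pay = (2400 × $28.50 + 1152 × $42.75) ÷ 60 = $1960.80.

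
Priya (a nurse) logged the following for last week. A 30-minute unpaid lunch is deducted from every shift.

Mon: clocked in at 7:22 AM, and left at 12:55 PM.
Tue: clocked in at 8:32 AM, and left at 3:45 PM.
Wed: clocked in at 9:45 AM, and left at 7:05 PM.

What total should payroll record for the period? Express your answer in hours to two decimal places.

Mon: 7:22 AM–12:55 PM = 5 h 33 min; less 30 min break → 5 h 3 min
Tue: 8:32 AM–3:45 PM = 7 h 13 min; less 30 min break → 6 h 43 min
Wed: 9:45 AM–7:05 PM = 9 h 20 min; less 30 min break → 8 h 50 min
Total: 5 h 3 min + 6 h 43 min + 8 h 50 min = 20 h 36 min.

20.60 hours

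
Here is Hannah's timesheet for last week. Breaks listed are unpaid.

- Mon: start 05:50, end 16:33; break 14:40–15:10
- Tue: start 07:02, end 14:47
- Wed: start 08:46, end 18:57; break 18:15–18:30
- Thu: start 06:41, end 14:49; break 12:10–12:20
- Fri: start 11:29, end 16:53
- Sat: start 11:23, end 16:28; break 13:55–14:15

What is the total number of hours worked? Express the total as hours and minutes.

46 h 1 min

Mon: 05:50–16:33 = 10 h 43 min; less 30 min break → 10 h 13 min
Tue: 07:02–14:47 = 7 h 45 min
Wed: 08:46–18:57 = 10 h 11 min; less 15 min break → 9 h 56 min
Thu: 06:41–14:49 = 8 h 8 min; less 10 min break → 7 h 58 min
Fri: 11:29–16:53 = 5 h 24 min
Sat: 11:23–16:28 = 5 h 5 min; less 20 min break → 4 h 45 min
Total: 10 h 13 min + 7 h 45 min + 9 h 56 min + 7 h 58 min + 5 h 24 min + 4 h 45 min = 46 h 1 min.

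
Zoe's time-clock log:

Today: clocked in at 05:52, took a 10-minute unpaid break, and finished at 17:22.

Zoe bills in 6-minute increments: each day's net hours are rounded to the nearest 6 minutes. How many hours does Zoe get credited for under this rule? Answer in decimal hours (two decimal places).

11.30 hours

Today: 05:52–17:22 = 11 h 30 min − 10 min = 11 h 20 min → rounds to 11 h 18 min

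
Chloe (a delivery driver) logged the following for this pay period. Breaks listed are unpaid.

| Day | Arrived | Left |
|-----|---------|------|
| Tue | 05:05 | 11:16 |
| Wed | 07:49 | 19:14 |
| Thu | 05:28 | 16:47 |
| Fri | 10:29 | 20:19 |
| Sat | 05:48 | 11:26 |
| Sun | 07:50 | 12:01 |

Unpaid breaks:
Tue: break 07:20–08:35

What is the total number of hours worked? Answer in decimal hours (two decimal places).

47.32 hours

Tue: 05:05–11:16 = 6 h 11 min; less 75 min break → 4 h 56 min
Wed: 07:49–19:14 = 11 h 25 min
Thu: 05:28–16:47 = 11 h 19 min
Fri: 10:29–20:19 = 9 h 50 min
Sat: 05:48–11:26 = 5 h 38 min
Sun: 07:50–12:01 = 4 h 11 min
Total: 4 h 56 min + 11 h 25 min + 11 h 19 min + 9 h 50 min + 5 h 38 min + 4 h 11 min = 47 h 19 min.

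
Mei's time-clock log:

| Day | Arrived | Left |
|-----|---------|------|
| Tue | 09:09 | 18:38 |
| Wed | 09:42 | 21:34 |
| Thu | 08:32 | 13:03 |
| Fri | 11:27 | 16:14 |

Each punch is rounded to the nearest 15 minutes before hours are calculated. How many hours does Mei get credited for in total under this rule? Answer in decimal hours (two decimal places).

30.50 hours

Tue: in 09:09→09:15, out 18:38→18:45; 9 h 30 min
Wed: in 09:42→09:45, out 21:34→21:30; 11 h 45 min
Thu: in 08:32→08:30, out 13:03→13:00; 4 h 30 min
Fri: in 11:27→11:30, out 16:14→16:15; 4 h 45 min
Total credited: 30 h 30 min.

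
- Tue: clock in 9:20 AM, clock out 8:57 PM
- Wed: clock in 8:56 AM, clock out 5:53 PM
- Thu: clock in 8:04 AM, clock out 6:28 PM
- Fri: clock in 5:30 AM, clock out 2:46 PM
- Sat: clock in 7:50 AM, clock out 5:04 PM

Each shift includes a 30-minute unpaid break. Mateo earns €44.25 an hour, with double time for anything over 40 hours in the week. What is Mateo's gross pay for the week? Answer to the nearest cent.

Tue: 9:20 AM–8:57 PM = 11 h 37 min; less 30 min break → 11 h 7 min
Wed: 8:56 AM–5:53 PM = 8 h 57 min; less 30 min break → 8 h 27 min
Thu: 8:04 AM–6:28 PM = 10 h 24 min; less 30 min break → 9 h 54 min
Fri: 5:30 AM–2:46 PM = 9 h 16 min; less 30 min break → 8 h 46 min
Sat: 7:50 AM–5:04 PM = 9 h 14 min; less 30 min break → 8 h 44 min
Total worked: 46 h 58 min = 2818 min.
Regular 40 h 0 min = 2400 min at €44.25/h; overtime 6 h 58 min = 418 min at €88.50/h.
Pay = (2400 × €44.25 + 418 × €88.50) ÷ 60 = €2386.55.

€2386.55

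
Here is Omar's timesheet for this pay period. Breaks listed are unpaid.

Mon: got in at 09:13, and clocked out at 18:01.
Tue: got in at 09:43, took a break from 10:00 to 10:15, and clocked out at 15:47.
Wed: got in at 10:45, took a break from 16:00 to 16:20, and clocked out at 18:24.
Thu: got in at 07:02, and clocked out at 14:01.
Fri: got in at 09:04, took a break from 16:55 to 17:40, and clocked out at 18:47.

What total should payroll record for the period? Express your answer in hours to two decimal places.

Mon: 09:13–18:01 = 8 h 48 min
Tue: 09:43–15:47 = 6 h 4 min; less 15 min break → 5 h 49 min
Wed: 10:45–18:24 = 7 h 39 min; less 20 min break → 7 h 19 min
Thu: 07:02–14:01 = 6 h 59 min
Fri: 09:04–18:47 = 9 h 43 min; less 45 min break → 8 h 58 min
Total: 8 h 48 min + 5 h 49 min + 7 h 19 min + 6 h 59 min + 8 h 58 min = 37 h 53 min.

37.88 hours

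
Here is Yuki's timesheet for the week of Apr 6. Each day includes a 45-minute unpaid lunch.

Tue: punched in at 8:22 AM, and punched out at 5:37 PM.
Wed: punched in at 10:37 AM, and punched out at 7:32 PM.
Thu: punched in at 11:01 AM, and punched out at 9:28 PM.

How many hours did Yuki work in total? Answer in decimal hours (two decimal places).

Tue: 8:22 AM–5:37 PM = 9 h 15 min; less 45 min break → 8 h 30 min
Wed: 10:37 AM–7:32 PM = 8 h 55 min; less 45 min break → 8 h 10 min
Thu: 11:01 AM–9:28 PM = 10 h 27 min; less 45 min break → 9 h 42 min
Total: 8 h 30 min + 8 h 10 min + 9 h 42 min = 26 h 22 min.

26.37 hours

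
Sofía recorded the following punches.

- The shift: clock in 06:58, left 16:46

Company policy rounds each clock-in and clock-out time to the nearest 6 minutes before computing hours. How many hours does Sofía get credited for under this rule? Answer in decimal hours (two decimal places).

9.80 hours

The shift: in 06:58→07:00, out 16:46→16:48; 9 h 48 min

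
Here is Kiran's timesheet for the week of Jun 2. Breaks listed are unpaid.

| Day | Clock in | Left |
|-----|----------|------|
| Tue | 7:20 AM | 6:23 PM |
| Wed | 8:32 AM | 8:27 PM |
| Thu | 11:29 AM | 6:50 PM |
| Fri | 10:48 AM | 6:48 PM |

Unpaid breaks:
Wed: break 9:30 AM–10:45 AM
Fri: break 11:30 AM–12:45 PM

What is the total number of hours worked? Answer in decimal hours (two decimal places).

Tue: 7:20 AM–6:23 PM = 11 h 3 min
Wed: 8:32 AM–8:27 PM = 11 h 55 min; less 75 min break → 10 h 40 min
Thu: 11:29 AM–6:50 PM = 7 h 21 min
Fri: 10:48 AM–6:48 PM = 8 h 0 min; less 75 min break → 6 h 45 min
Total: 11 h 3 min + 10 h 40 min + 7 h 21 min + 6 h 45 min = 35 h 49 min.

35.82 hours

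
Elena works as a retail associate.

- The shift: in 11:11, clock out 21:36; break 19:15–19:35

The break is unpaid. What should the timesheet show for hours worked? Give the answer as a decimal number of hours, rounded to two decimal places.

10.08 hours

The shift: 11:11–21:36 = 10 h 25 min; less 20 min break → 10 h 5 min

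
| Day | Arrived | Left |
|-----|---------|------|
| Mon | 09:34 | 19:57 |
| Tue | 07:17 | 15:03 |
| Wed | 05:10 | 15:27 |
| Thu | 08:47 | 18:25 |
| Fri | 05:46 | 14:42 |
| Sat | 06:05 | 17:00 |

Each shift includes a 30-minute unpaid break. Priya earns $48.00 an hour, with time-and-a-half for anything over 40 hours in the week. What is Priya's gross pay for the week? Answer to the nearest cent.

$2994.00

Mon: 09:34–19:57 = 10 h 23 min; less 30 min break → 9 h 53 min
Tue: 07:17–15:03 = 7 h 46 min; less 30 min break → 7 h 16 min
Wed: 05:10–15:27 = 10 h 17 min; less 30 min break → 9 h 47 min
Thu: 08:47–18:25 = 9 h 38 min; less 30 min break → 9 h 8 min
Fri: 05:46–14:42 = 8 h 56 min; less 30 min break → 8 h 26 min
Sat: 06:05–17:00 = 10 h 55 min; less 30 min break → 10 h 25 min
Total worked: 54 h 55 min = 3295 min.
Regular 40 h 0 min = 2400 min at $48.00/h; overtime 14 h 55 min = 895 min at $72.00/h.
Pay = (2400 × $48.00 + 895 × $72.00) ÷ 60 = $2994.00.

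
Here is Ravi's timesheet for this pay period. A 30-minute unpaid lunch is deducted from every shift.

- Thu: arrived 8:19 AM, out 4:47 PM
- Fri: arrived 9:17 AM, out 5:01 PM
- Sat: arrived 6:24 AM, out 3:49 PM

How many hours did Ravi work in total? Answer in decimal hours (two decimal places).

24.12 hours

Thu: 8:19 AM–4:47 PM = 8 h 28 min; less 30 min break → 7 h 58 min
Fri: 9:17 AM–5:01 PM = 7 h 44 min; less 30 min break → 7 h 14 min
Sat: 6:24 AM–3:49 PM = 9 h 25 min; less 30 min break → 8 h 55 min
Total: 7 h 58 min + 7 h 14 min + 8 h 55 min = 24 h 7 min.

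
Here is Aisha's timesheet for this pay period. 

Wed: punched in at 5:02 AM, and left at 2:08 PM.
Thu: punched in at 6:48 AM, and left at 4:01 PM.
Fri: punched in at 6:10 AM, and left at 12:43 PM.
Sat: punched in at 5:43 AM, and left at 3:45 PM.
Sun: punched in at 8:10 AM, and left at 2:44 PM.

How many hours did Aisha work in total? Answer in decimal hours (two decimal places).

Wed: 5:02 AM–2:08 PM = 9 h 6 min
Thu: 6:48 AM–4:01 PM = 9 h 13 min
Fri: 6:10 AM–12:43 PM = 6 h 33 min
Sat: 5:43 AM–3:45 PM = 10 h 2 min
Sun: 8:10 AM–2:44 PM = 6 h 34 min
Total: 9 h 6 min + 9 h 13 min + 6 h 33 min + 10 h 2 min + 6 h 34 min = 41 h 28 min.

41.47 hours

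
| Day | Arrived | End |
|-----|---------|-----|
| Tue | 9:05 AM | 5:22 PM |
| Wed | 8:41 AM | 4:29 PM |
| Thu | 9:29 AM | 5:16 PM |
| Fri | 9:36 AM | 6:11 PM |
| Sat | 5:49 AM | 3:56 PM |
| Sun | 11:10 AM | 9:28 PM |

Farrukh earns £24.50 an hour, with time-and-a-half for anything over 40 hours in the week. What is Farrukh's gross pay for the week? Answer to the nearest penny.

Tue: 9:05 AM–5:22 PM = 8 h 17 min
Wed: 8:41 AM–4:29 PM = 7 h 48 min
Thu: 9:29 AM–5:16 PM = 7 h 47 min
Fri: 9:36 AM–6:11 PM = 8 h 35 min
Sat: 5:49 AM–3:56 PM = 10 h 7 min
Sun: 11:10 AM–9:28 PM = 10 h 18 min
Total worked: 52 h 52 min = 3172 min.
Regular 40 h 0 min = 2400 min at £24.50/h; overtime 12 h 52 min = 772 min at £36.75/h.
Pay = (2400 × £24.50 + 772 × £36.75) ÷ 60 = £1452.85.

£1452.85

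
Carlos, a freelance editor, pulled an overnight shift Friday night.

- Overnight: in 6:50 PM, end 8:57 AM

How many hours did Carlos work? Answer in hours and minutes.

Overnight: 6:50 PM → midnight = 5 h 10 min; midnight → 8:57 AM = 8 h 57 min; span 14 h 7 min

14 h 7 min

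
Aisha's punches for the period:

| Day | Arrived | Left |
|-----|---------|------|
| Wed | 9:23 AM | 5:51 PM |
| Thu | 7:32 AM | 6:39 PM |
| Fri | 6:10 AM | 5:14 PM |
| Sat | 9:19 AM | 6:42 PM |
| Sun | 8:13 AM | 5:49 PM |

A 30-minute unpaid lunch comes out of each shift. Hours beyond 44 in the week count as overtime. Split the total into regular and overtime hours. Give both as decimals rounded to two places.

Regular 44.00 hours, overtime 3.13 hours

Wed: 9:23 AM–5:51 PM = 8 h 28 min; less 30 min break → 7 h 58 min
Thu: 7:32 AM–6:39 PM = 11 h 7 min; less 30 min break → 10 h 37 min
Fri: 6:10 AM–5:14 PM = 11 h 4 min; less 30 min break → 10 h 34 min
Sat: 9:19 AM–6:42 PM = 9 h 23 min; less 30 min break → 8 h 53 min
Sun: 8:13 AM–5:49 PM = 9 h 36 min; less 30 min break → 9 h 6 min
Total worked: 47 h 8 min = 47.13 h.
Threshold 44 h → overtime 3 h 8 min, regular 44 h 0 min.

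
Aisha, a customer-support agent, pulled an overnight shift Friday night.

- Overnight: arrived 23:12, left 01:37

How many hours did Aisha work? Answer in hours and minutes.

Overnight: 23:12 → midnight = 0 h 48 min; midnight → 01:37 = 1 h 37 min; span 2 h 25 min

2 h 25 min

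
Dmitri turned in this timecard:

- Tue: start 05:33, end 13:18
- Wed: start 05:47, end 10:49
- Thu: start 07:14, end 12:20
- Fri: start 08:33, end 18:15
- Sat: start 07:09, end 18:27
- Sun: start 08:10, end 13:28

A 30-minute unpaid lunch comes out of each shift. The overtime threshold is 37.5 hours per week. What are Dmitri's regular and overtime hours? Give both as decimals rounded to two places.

Regular 37.50 hours, overtime 3.68 hours

Tue: 05:33–13:18 = 7 h 45 min; less 30 min break → 7 h 15 min
Wed: 05:47–10:49 = 5 h 2 min; less 30 min break → 4 h 32 min
Thu: 07:14–12:20 = 5 h 6 min; less 30 min break → 4 h 36 min
Fri: 08:33–18:15 = 9 h 42 min; less 30 min break → 9 h 12 min
Sat: 07:09–18:27 = 11 h 18 min; less 30 min break → 10 h 48 min
Sun: 08:10–13:28 = 5 h 18 min; less 30 min break → 4 h 48 min
Total worked: 41 h 11 min = 41.18 h.
Threshold 37.5 h → overtime 3 h 41 min, regular 37 h 30 min.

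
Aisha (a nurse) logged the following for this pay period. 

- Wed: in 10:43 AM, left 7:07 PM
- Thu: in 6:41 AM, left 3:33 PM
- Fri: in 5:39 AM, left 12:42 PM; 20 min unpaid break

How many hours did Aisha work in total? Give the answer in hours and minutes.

23 h 59 min

Wed: 10:43 AM–7:07 PM = 8 h 24 min
Thu: 6:41 AM–3:33 PM = 8 h 52 min
Fri: 5:39 AM–12:42 PM = 7 h 3 min; less 20 min break → 6 h 43 min
Total: 8 h 24 min + 8 h 52 min + 6 h 43 min = 23 h 59 min.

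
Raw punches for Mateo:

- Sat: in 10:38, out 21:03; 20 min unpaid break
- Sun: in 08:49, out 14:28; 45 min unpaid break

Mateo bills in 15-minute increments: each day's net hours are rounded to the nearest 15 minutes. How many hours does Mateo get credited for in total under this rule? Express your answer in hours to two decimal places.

Sat: 10:38–21:03 = 10 h 25 min − 20 min = 10 h 5 min → rounds to 10 h 0 min
Sun: 08:49–14:28 = 5 h 39 min − 45 min = 4 h 54 min → rounds to 5 h 0 min
Total credited: 15 h 0 min.

15.00 hours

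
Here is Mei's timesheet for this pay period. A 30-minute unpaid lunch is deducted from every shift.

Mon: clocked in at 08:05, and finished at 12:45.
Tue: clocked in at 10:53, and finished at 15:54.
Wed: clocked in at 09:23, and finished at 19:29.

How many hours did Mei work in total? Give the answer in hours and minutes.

Mon: 08:05–12:45 = 4 h 40 min; less 30 min break → 4 h 10 min
Tue: 10:53–15:54 = 5 h 1 min; less 30 min break → 4 h 31 min
Wed: 09:23–19:29 = 10 h 6 min; less 30 min break → 9 h 36 min
Total: 4 h 10 min + 4 h 31 min + 9 h 36 min = 18 h 17 min.

18 h 17 min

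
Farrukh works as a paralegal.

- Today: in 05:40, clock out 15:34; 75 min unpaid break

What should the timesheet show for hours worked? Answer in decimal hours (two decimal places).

8.65 hours

Today: 05:40–15:34 = 9 h 54 min; less 75 min break → 8 h 39 min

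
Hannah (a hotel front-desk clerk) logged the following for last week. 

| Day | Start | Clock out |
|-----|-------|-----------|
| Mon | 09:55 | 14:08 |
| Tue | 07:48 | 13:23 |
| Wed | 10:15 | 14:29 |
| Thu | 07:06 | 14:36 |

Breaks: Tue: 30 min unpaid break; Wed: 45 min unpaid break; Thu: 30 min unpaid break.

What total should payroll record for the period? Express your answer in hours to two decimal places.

Mon: 09:55–14:08 = 4 h 13 min
Tue: 07:48–13:23 = 5 h 35 min; less 30 min break → 5 h 5 min
Wed: 10:15–14:29 = 4 h 14 min; less 45 min break → 3 h 29 min
Thu: 07:06–14:36 = 7 h 30 min; less 30 min break → 7 h 0 min
Total: 4 h 13 min + 5 h 5 min + 3 h 29 min + 7 h 0 min = 19 h 47 min.

19.78 hours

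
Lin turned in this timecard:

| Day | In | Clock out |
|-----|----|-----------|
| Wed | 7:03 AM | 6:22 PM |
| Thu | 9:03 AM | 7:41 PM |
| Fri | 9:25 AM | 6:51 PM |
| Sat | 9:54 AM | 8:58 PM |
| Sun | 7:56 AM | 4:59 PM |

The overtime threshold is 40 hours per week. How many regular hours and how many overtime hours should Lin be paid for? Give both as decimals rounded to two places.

Wed: 7:03 AM–6:22 PM = 11 h 19 min
Thu: 9:03 AM–7:41 PM = 10 h 38 min
Fri: 9:25 AM–6:51 PM = 9 h 26 min
Sat: 9:54 AM–8:58 PM = 11 h 4 min
Sun: 7:56 AM–4:59 PM = 9 h 3 min
Total worked: 51 h 30 min = 51.50 h.
Threshold 40 h → overtime 11 h 30 min, regular 40 h 0 min.

Regular 40.00 hours, overtime 11.50 hours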